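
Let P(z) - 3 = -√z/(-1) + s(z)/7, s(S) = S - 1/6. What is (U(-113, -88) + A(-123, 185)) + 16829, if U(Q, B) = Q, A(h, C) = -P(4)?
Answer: 701839/42 ≈ 16710.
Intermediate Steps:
s(S) = -⅙ + S (s(S) = S - 1*⅙ = S - ⅙ = -⅙ + S)
P(z) = 125/42 + √z + z/7 (P(z) = 3 + (-√z/(-1) + (-⅙ + z)/7) = 3 + (-√z*(-1) + (-⅙ + z)*(⅐)) = 3 + (√z + (-1/42 + z/7)) = 3 + (-1/42 + √z + z/7) = 125/42 + √z + z/7)
A(h, C) = -233/42 (A(h, C) = -(125/42 + √4 + (⅐)*4) = -(125/42 + 2 + 4/7) = -1*233/42 = -233/42)
(U(-113, -88) + A(-123, 185)) + 16829 = (-113 - 233/42) + 16829 = -4979/42 + 16829 = 701839/42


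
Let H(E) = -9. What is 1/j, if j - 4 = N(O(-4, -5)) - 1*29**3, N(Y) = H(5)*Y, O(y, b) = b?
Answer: -1/24340 ≈ -4.1085e-5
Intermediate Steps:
N(Y) = -9*Y
j = -24340 (j = 4 + (-9*(-5) - 1*29**3) = 4 + (45 - 1*24389) = 4 + (45 - 24389) = 4 - 24344 = -24340)
1/j = 1/(-24340) = -1/24340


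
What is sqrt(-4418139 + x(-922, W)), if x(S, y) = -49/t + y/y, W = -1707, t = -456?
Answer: I*sqrt(229672480206)/228 ≈ 2101.9*I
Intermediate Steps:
x(S, y) = 505/456 (x(S, y) = -49/(-456) + y/y = -49*(-1/456) + 1 = 49/456 + 1 = 505/456)
sqrt(-4418139 + x(-922, W)) = sqrt(-4418139 + 505/456) = sqrt(-2014670879/456) = I*sqrt(229672480206)/228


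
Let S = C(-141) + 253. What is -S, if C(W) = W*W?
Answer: -20134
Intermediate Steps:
C(W) = W²
S = 20134 (S = (-141)² + 253 = 19881 + 253 = 20134)
-S = -1*20134 = -20134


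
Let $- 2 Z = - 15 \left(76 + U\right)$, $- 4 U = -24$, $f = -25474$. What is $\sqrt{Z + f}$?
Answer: $i \sqrt{24859} \approx 157.67 i$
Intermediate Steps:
$U = 6$ ($U = \left(- \frac{1}{4}\right) \left(-24\right) = 6$)
$Z = 615$ ($Z = - \frac{\left(-15\right) \left(76 + 6\right)}{2} = - \frac{\left(-15\right) 82}{2} = \left(- \frac{1}{2}\right) \left(-1230\right) = 615$)
$\sqrt{Z + f} = \sqrt{615 - 25474} = \sqrt{-24859} = i \sqrt{24859}$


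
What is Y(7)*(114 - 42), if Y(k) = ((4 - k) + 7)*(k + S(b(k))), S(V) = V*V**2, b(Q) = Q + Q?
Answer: 792288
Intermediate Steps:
b(Q) = 2*Q
S(V) = V**3
Y(k) = (11 - k)*(k + 8*k**3) (Y(k) = ((4 - k) + 7)*(k + (2*k)**3) = (11 - k)*(k + 8*k**3))
Y(7)*(114 - 42) = (7*(11 - 1*7 - 8*7**3 + 88*7**2))*(114 - 42) = (7*(11 - 7 - 8*343 + 88*49))*72 = (7*(11 - 7 - 2744 + 4312))*72 = (7*1572)*72 = 11004*72 = 792288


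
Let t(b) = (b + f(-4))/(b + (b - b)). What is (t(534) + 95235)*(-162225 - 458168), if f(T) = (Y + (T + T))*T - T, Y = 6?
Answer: -5258454790358/89 ≈ -5.9084e+10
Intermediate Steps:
f(T) = -T + T*(6 + 2*T) (f(T) = (6 + (T + T))*T - T = (6 + 2*T)*T - T = T*(6 + 2*T) - T = -T + T*(6 + 2*T))
t(b) = (12 + b)/b (t(b) = (b - 4*(5 + 2*(-4)))/(b + (b - b)) = (b - 4*(5 - 8))/(b + 0) = (b - 4*(-3))/b = (b + 12)/b = (12 + b)/b)
(t(534) + 95235)*(-162225 - 458168) = ((12 + 534)/534 + 95235)*(-162225 - 458168) = ((1/534)*546 + 95235)*(-620393) = (91/89 + 95235)*(-620393) = (8476006/89)*(-620393) = -5258454790358/89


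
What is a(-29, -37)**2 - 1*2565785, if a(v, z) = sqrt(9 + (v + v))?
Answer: -2565834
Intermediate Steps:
a(v, z) = sqrt(9 + 2*v)
a(-29, -37)**2 - 1*2565785 = (sqrt(9 + 2*(-29)))**2 - 1*2565785 = (sqrt(9 - 58))**2 - 2565785 = (sqrt(-49))**2 - 2565785 = (7*I)**2 - 2565785 = -49 - 2565785 = -2565834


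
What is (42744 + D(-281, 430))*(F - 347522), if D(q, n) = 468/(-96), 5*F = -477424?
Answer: -378674460021/20 ≈ -1.8934e+10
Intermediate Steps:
F = -477424/5 (F = (⅕)*(-477424) = -477424/5 ≈ -95485.)
D(q, n) = -39/8 (D(q, n) = 468*(-1/96) = -39/8)
(42744 + D(-281, 430))*(F - 347522) = (42744 - 39/8)*(-477424/5 - 347522) = (341913/8)*(-2215034/5) = -378674460021/20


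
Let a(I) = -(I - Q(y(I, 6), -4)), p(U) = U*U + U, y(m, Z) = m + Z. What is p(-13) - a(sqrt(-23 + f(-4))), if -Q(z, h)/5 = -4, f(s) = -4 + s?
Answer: 136 + I*sqrt(31) ≈ 136.0 + 5.5678*I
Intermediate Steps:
y(m, Z) = Z + m
Q(z, h) = 20 (Q(z, h) = -5*(-4) = 20)
p(U) = U + U**2 (p(U) = U**2 + U = U + U**2)
a(I) = 20 - I (a(I) = -(I - 1*20) = -(I - 20) = -(-20 + I) = 20 - I)
p(-13) - a(sqrt(-23 + f(-4))) = -13*(1 - 13) - (20 - sqrt(-23 + (-4 - 4))) = -13*(-12) - (20 - sqrt(-23 - 8)) = 156 - (20 - sqrt(-31)) = 156 - (20 - I*sqrt(31)) = 156 + (-20 + I*sqrt(31)) = 136 + I*sqrt(31)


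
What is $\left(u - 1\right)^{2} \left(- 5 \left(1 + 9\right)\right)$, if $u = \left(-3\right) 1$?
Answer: $-800$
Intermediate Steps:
$u = -3$
$\left(u - 1\right)^{2} \left(- 5 \left(1 + 9\right)\right) = \left(-3 - 1\right)^{2} \left(- 5 \left(1 + 9\right)\right) = \left(-4\right)^{2} \left(\left(-5\right) 10\right) = 16 \left(-50\right) = -800$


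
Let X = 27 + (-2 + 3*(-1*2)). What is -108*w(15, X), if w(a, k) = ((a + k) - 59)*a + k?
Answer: 38448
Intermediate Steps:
X = 19 (X = 27 + (-2 + 3*(-2)) = 27 + (-2 - 6) = 27 - 8 = 19)
w(a, k) = k + a*(-59 + a + k) (w(a, k) = (-59 + a + k)*a + k = a*(-59 + a + k) + k = k + a*(-59 + a + k))
-108*w(15, X) = -108*(19 + 15² - 59*15 + 15*19) = -108*(19 + 225 - 885 + 285) = -108*(-356) = 38448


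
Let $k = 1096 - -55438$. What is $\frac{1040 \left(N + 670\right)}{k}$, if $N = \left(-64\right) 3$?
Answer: $\frac{248560}{28267} \approx 8.7933$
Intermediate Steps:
$N = -192$
$k = 56534$ ($k = 1096 + 55438 = 56534$)
$\frac{1040 \left(N + 670\right)}{k} = \frac{1040 \left(-192 + 670\right)}{56534} = 1040 \cdot 478 \cdot \frac{1}{56534} = 497120 \cdot \frac{1}{56534} = \frac{248560}{28267}$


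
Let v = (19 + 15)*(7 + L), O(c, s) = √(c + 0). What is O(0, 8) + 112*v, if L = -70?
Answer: -239904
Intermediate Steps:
O(c, s) = √c
v = -2142 (v = (19 + 15)*(7 - 70) = 34*(-63) = -2142)
O(0, 8) + 112*v = √0 + 112*(-2142) = 0 - 239904 = -239904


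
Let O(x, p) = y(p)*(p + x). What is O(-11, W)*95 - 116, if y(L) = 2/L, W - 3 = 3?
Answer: -823/3 ≈ -274.33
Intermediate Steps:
W = 6 (W = 3 + 3 = 6)
O(x, p) = 2*(p + x)/p (O(x, p) = (2/p)*(p + x) = 2*(p + x)/p)
O(-11, W)*95 - 116 = (2 + 2*(-11)/6)*95 - 116 = (2 + 2*(-11)*(⅙))*95 - 116 = (2 - 11/3)*95 - 116 = -5/3*95 - 116 = -475/3 - 116 = -823/3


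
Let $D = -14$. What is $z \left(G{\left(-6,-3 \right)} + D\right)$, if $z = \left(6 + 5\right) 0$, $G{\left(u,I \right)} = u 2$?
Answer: $0$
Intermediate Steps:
$G{\left(u,I \right)} = 2 u$
$z = 0$ ($z = 11 \cdot 0 = 0$)
$z \left(G{\left(-6,-3 \right)} + D\right) = 0 \left(2 \left(-6\right) - 14\right) = 0 \left(-12 - 14\right) = 0 \left(-26\right) = 0$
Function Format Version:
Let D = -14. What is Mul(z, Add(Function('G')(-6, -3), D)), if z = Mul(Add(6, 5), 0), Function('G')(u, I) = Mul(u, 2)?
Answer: 0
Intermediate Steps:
Function('G')(u, I) = Mul(2, u)
z = 0 (z = Mul(11, 0) = 0)
Mul(z, Add(Function('G')(-6, -3), D)) = Mul(0, Add(Mul(2, -6), -14)) = Mul(0, Add(-12, -14)) = Mul(0, -26) = 0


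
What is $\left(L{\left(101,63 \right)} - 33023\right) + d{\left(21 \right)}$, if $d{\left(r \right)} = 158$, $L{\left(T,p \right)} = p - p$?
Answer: $-32865$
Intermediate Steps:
$L{\left(T,p \right)} = 0$
$\left(L{\left(101,63 \right)} - 33023\right) + d{\left(21 \right)} = \left(0 - 33023\right) + 158 = -33023 + 158 = -32865$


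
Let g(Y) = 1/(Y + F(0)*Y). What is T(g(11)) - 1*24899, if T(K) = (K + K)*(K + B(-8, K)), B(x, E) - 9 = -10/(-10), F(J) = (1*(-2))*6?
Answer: -364548677/14641 ≈ -24899.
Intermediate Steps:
F(J) = -12 (F(J) = -2*6 = -12)
g(Y) = -1/(11*Y) (g(Y) = 1/(Y - 12*Y) = 1/(-11*Y) = -1/(11*Y))
B(x, E) = 10 (B(x, E) = 9 - 10/(-10) = 9 - 10*(-⅒) = 9 + 1 = 10)
T(K) = 2*K*(10 + K) (T(K) = (K + K)*(K + 10) = (2*K)*(10 + K) = 2*K*(10 + K))
T(g(11)) - 1*24899 = 2*(-1/11/11)*(10 - 1/11/11) - 1*24899 = 2*(-1/11*1/11)*(10 - 1/11*1/11) - 24899 = 2*(-1/121)*(10 - 1/121) - 24899 = 2*(-1/121)*(1209/121) - 24899 = -2418/14641 - 24899 = -364548677/14641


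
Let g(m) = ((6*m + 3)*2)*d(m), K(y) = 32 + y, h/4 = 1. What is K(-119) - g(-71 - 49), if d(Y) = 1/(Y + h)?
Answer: -5763/58 ≈ -99.362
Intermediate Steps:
h = 4 (h = 4*1 = 4)
d(Y) = 1/(4 + Y) (d(Y) = 1/(Y + 4) = 1/(4 + Y))
g(m) = (6 + 12*m)/(4 + m) (g(m) = ((6*m + 3)*2)/(4 + m) = ((3 + 6*m)*2)/(4 + m) = (6 + 12*m)/(4 + m))
K(-119) - g(-71 - 49) = (32 - 119) - 6*(1 + 2*(-71 - 49))/(4 + (-71 - 49)) = -87 - 6*(1 + 2*(-120))/(4 - 120) = -87 - 6*(1 - 240)/(-116) = -87 - 6*(-1)*(-239)/116 = -87 - 1*717/58 = -87 - 717/58 = -5763/58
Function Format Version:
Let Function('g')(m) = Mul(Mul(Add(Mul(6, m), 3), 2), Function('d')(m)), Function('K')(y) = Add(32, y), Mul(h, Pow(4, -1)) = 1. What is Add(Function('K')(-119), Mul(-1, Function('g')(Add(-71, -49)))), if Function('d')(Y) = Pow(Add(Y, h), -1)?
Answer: Rational(-5763, 58) ≈ -99.362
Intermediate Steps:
h = 4 (h = Mul(4, 1) = 4)
Function('d')(Y) = Pow(Add(4, Y), -1) (Function('d')(Y) = Pow(Add(Y, 4), -1) = Pow(Add(4, Y), -1))
Function('g')(m) = Mul(Pow(Add(4, m), -1), Add(6, Mul(12, m))) (Function('g')(m) = Mul(Mul(Add(Mul(6, m), 3), 2), Pow(Add(4, m), -1)) = Mul(Mul(Add(3, Mul(6, m)), 2), Pow(Add(4, m), -1)) = Mul(Add(6, Mul(12, m)), Pow(Add(4, m), -1)) = Mul(Pow(Add(4, m), -1), Add(6, Mul(12, m))))
Add(Function('K')(-119), Mul(-1, Function('g')(Add(-71, -49)))) = Add(Add(32, -119), Mul(-1, Mul(6, Pow(Add(4, Add(-71, -49)), -1), Add(1, Mul(2, Add(-71, -49)))))) = Add(-87, Mul(-1, Mul(6, Pow(Add(4, -120), -1), Add(1, Mul(2, -120))))) = Add(-87, Mul(-1, Mul(6, Pow(-116, -1), Add(1, -240)))) = Add(-87, Mul(-1, Mul(6, Rational(-1, 116), -239))) = Add(-87, Mul(-1, Rational(717, 58))) = Add(-87, Rational(-717, 58)) = Rational(-5763, 58)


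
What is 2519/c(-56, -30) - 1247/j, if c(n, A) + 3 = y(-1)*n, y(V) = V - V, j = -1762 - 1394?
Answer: -2648741/3156 ≈ -839.27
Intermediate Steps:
j = -3156
y(V) = 0
c(n, A) = -3 (c(n, A) = -3 + 0*n = -3 + 0 = -3)
2519/c(-56, -30) - 1247/j = 2519/(-3) - 1247/(-3156) = 2519*(-⅓) - 1247*(-1/3156) = -2519/3 + 1247/3156 = -2648741/3156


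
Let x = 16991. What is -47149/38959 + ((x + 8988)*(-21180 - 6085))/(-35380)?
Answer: 5518734163709/275673884 ≈ 20019.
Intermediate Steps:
-47149/38959 + ((x + 8988)*(-21180 - 6085))/(-35380) = -47149/38959 + ((16991 + 8988)*(-21180 - 6085))/(-35380) = -47149*1/38959 + (25979*(-27265))*(-1/35380) = -47149/38959 - 708317435*(-1/35380) = -47149/38959 + 141663487/7076 = 5518734163709/275673884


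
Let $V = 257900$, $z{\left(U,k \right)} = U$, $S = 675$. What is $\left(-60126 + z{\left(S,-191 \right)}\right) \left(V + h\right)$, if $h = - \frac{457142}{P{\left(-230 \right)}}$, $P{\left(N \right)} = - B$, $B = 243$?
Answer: $- \frac{1250984627914}{81} \approx -1.5444 \cdot 10^{10}$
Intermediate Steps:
$P{\left(N \right)} = -243$ ($P{\left(N \right)} = \left(-1\right) 243 = -243$)
$h = \frac{457142}{243}$ ($h = - \frac{457142}{-243} = \left(-457142\right) \left(- \frac{1}{243}\right) = \frac{457142}{243} \approx 1881.2$)
$\left(-60126 + z{\left(S,-191 \right)}\right) \left(V + h\right) = \left(-60126 + 675\right) \left(257900 + \frac{457142}{243}\right) = \left(-59451\right) \frac{63126842}{243} = - \frac{1250984627914}{81}$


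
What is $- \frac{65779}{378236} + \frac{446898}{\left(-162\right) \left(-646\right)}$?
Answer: $\frac{13512417335}{3298596156} \approx 4.0964$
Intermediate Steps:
$- \frac{65779}{378236} + \frac{446898}{\left(-162\right) \left(-646\right)} = \left(-65779\right) \frac{1}{378236} + \frac{446898}{104652} = - \frac{65779}{378236} + 446898 \cdot \frac{1}{104652} = - \frac{65779}{378236} + \frac{74483}{17442} = \frac{13512417335}{3298596156}$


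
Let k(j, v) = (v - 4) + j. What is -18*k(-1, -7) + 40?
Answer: 256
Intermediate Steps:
k(j, v) = -4 + j + v (k(j, v) = (-4 + v) + j = -4 + j + v)
-18*k(-1, -7) + 40 = -18*(-4 - 1 - 7) + 40 = -18*(-12) + 40 = 216 + 40 = 256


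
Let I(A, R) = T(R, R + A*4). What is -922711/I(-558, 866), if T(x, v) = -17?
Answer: 922711/17 ≈ 54277.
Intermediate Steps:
I(A, R) = -17
-922711/I(-558, 866) = -922711/(-17) = -922711*(-1/17) = 922711/17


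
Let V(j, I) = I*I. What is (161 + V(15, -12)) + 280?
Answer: 585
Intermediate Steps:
V(j, I) = I²
(161 + V(15, -12)) + 280 = (161 + (-12)²) + 280 = (161 + 144) + 280 = 305 + 280 = 585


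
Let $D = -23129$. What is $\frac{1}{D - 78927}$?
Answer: $- \frac{1}{102056} \approx -9.7985 \cdot 10^{-6}$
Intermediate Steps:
$\frac{1}{D - 78927} = \frac{1}{-23129 - 78927} = \frac{1}{-102056} = - \frac{1}{102056}$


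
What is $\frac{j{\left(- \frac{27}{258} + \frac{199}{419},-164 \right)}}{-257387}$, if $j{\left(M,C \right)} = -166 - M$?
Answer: $\frac{5994987}{9274683158} \approx 0.00064638$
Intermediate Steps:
$\frac{j{\left(- \frac{27}{258} + \frac{199}{419},-164 \right)}}{-257387} = \frac{-166 - \left(- \frac{27}{258} + \frac{199}{419}\right)}{-257387} = \left(-166 - \left(\left(-27\right) \frac{1}{258} + 199 \cdot \frac{1}{419}\right)\right) \left(- \frac{1}{257387}\right) = \left(-166 - \left(- \frac{9}{86} + \frac{199}{419}\right)\right) \left(- \frac{1}{257387}\right) = \left(-166 - \frac{13343}{36034}\right) \left(- \frac{1}{257387}\right) = \left(- \frac{5994987}{36034}\right) \left(- \frac{1}{257387}\right) = \frac{5994987}{9274683158}$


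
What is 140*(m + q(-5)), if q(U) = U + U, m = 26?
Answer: 2240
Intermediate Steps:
q(U) = 2*U
140*(m + q(-5)) = 140*(26 + 2*(-5)) = 140*(26 - 10) = 140*16 = 2240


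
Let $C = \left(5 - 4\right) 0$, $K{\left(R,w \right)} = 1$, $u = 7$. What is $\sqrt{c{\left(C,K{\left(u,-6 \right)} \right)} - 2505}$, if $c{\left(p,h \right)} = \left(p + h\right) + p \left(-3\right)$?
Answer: $2 i \sqrt{626} \approx 50.04 i$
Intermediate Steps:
$C = 0$ ($C = 1 \cdot 0 = 0$)
$c{\left(p,h \right)} = h - 2 p$ ($c{\left(p,h \right)} = \left(h + p\right) - 3 p = h - 2 p$)
$\sqrt{c{\left(C,K{\left(u,-6 \right)} \right)} - 2505} = \sqrt{\left(1 - 0\right) - 2505} = \sqrt{\left(1 + 0\right) - 2505} = \sqrt{1 - 2505} = \sqrt{-2504} = 2 i \sqrt{626}$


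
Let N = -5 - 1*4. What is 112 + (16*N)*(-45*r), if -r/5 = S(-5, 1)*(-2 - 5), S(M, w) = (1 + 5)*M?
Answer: -6803888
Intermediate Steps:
S(M, w) = 6*M
N = -9 (N = -5 - 4 = -9)
r = -1050 (r = -5*6*(-5)*(-2 - 5) = -(-150)*(-7) = -5*210 = -1050)
112 + (16*N)*(-45*r) = 112 + (16*(-9))*(-45*(-1050)) = 112 - 144*47250 = 112 - 6804000 = -6803888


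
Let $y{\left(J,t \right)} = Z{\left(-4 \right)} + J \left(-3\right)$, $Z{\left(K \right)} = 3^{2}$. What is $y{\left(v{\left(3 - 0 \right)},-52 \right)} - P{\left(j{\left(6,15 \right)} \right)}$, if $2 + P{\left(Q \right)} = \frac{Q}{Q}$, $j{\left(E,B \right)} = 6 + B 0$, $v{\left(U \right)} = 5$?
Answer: $-5$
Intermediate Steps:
$Z{\left(K \right)} = 9$
$j{\left(E,B \right)} = 6$ ($j{\left(E,B \right)} = 6 + 0 = 6$)
$y{\left(J,t \right)} = 9 - 3 J$ ($y{\left(J,t \right)} = 9 + J \left(-3\right) = 9 - 3 J$)
$P{\left(Q \right)} = -1$ ($P{\left(Q \right)} = -2 + \frac{Q}{Q} = -2 + 1 = -1$)
$y{\left(v{\left(3 - 0 \right)},-52 \right)} - P{\left(j{\left(6,15 \right)} \right)} = \left(9 - 15\right) - -1 = \left(9 - 15\right) + 1 = -6 + 1 = -5$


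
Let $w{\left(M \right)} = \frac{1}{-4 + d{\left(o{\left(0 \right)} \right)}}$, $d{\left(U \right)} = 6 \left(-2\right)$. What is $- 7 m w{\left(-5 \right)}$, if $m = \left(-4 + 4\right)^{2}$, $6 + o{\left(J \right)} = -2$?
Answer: $0$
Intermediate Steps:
$o{\left(J \right)} = -8$ ($o{\left(J \right)} = -6 - 2 = -8$)
$m = 0$ ($m = 0^{2} = 0$)
$d{\left(U \right)} = -12$
$w{\left(M \right)} = - \frac{1}{16}$ ($w{\left(M \right)} = \frac{1}{-4 - 12} = \frac{1}{-16} = - \frac{1}{16}$)
$- 7 m w{\left(-5 \right)} = \left(-7\right) 0 \left(- \frac{1}{16}\right) = 0 \left(- \frac{1}{16}\right) = 0$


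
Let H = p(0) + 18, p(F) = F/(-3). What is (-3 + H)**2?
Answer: 225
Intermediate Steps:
p(F) = -F/3 (p(F) = F*(-1/3) = -F/3)
H = 18 (H = -1/3*0 + 18 = 0 + 18 = 18)
(-3 + H)**2 = (-3 + 18)**2 = 15**2 = 225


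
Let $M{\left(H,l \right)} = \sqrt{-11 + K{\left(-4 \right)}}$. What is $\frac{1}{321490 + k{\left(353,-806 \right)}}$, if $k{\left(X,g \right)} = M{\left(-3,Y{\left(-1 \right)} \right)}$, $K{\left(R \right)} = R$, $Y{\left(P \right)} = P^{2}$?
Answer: $\frac{64298}{20671164023} - \frac{i \sqrt{15}}{103355820115} \approx 3.1105 \cdot 10^{-6} - 3.7472 \cdot 10^{-11} i$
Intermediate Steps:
$M{\left(H,l \right)} = i \sqrt{15}$ ($M{\left(H,l \right)} = \sqrt{-11 - 4} = \sqrt{-15} = i \sqrt{15}$)
$k{\left(X,g \right)} = i \sqrt{15}$
$\frac{1}{321490 + k{\left(353,-806 \right)}} = \frac{1}{321490 + i \sqrt{15}}$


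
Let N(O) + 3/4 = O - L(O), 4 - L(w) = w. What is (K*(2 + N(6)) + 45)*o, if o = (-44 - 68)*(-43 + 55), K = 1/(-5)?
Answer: -289968/5 ≈ -57994.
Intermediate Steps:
K = -⅕ ≈ -0.20000
L(w) = 4 - w
N(O) = -19/4 + 2*O (N(O) = -¾ + (O - (4 - O)) = -¾ + (O + (-4 + O)) = -¾ + (-4 + 2*O) = -19/4 + 2*O)
o = -1344 (o = -112*12 = -1344)
(K*(2 + N(6)) + 45)*o = (-(2 + (-19/4 + 2*6))/5 + 45)*(-1344) = (-(2 + (-19/4 + 12))/5 + 45)*(-1344) = (-(2 + 29/4)/5 + 45)*(-1344) = (-⅕*37/4 + 45)*(-1344) = (-37/20 + 45)*(-1344) = (863/20)*(-1344) = -289968/5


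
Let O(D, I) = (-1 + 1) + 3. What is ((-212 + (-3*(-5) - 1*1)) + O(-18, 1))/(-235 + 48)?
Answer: 195/187 ≈ 1.0428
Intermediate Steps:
O(D, I) = 3 (O(D, I) = 0 + 3 = 3)
((-212 + (-3*(-5) - 1*1)) + O(-18, 1))/(-235 + 48) = ((-212 + (-3*(-5) - 1*1)) + 3)/(-235 + 48) = ((-212 + (15 - 1)) + 3)/(-187) = ((-212 + 14) + 3)*(-1/187) = (-198 + 3)*(-1/187) = -195*(-1/187) = 195/187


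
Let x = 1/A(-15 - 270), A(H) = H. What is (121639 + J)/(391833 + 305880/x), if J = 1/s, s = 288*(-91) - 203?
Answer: -3212607628/2292051352437 ≈ -0.0014016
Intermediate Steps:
s = -26411 (s = -26208 - 203 = -26411)
x = -1/285 (x = 1/(-15 - 270) = 1/(-285) = -1/285 ≈ -0.0035088)
J = -1/26411 (J = 1/(-26411) = -1/26411 ≈ -3.7863e-5)
(121639 + J)/(391833 + 305880/x) = (121639 - 1/26411)/(391833 + 305880/(-1/285)) = 3212607628/(26411*(391833 + 305880*(-285))) = 3212607628/(26411*(391833 - 87175800)) = (3212607628/26411)/(-86783967) = (3212607628/26411)*(-1/86783967) = -3212607628/2292051352437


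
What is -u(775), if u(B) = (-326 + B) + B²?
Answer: -601074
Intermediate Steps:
u(B) = -326 + B + B²
-u(775) = -(-326 + 775 + 775²) = -(-326 + 775 + 600625) = -1*601074 = -601074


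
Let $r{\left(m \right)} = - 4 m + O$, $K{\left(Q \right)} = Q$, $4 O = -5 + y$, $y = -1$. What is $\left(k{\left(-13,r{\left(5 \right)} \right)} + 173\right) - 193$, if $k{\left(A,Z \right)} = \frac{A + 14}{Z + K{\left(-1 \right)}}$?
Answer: $- \frac{902}{45} \approx -20.044$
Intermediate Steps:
$O = - \frac{3}{2}$ ($O = \frac{-5 - 1}{4} = \frac{1}{4} \left(-6\right) = - \frac{3}{2} \approx -1.5$)
$r{\left(m \right)} = - \frac{3}{2} - 4 m$ ($r{\left(m \right)} = - 4 m - \frac{3}{2} = - \frac{3}{2} - 4 m$)
$k{\left(A,Z \right)} = \frac{14 + A}{-1 + Z}$ ($k{\left(A,Z \right)} = \frac{A + 14}{Z - 1} = \frac{14 + A}{-1 + Z}$)
$\left(k{\left(-13,r{\left(5 \right)} \right)} + 173\right) - 193 = \left(\frac{14 - 13}{-1 - \frac{43}{2}} + 173\right) - 193 = \left(\frac{1}{-1 - \frac{43}{2}} \cdot 1 + 173\right) - 193 = \left(\frac{1}{- \frac{45}{2}} \cdot 1 + 173\right) - 193 = \left(\left(- \frac{2}{45}\right) 1 + 173\right) - 193 = \left(- \frac{2}{45} + 173\right) - 193 = \frac{7783}{45} - 193 = - \frac{902}{45}$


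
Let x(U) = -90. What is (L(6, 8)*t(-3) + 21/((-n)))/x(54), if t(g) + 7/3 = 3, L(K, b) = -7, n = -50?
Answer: 637/13500 ≈ 0.047185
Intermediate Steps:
t(g) = ⅔ (t(g) = -7/3 + 3 = ⅔)
(L(6, 8)*t(-3) + 21/((-n)))/x(54) = (-7*⅔ + 21/((-1*(-50))))/(-90) = (-14/3 + 21/50)*(-1/90) = -637/150*(-1/90) = 637/13500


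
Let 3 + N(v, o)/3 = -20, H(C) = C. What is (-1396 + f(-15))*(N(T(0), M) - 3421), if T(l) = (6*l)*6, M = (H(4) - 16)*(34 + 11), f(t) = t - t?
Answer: 4872040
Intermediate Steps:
f(t) = 0
M = -540 (M = (4 - 16)*(34 + 11) = -12*45 = -540)
T(l) = 36*l
N(v, o) = -69 (N(v, o) = -9 + 3*(-20) = -9 - 60 = -69)
(-1396 + f(-15))*(N(T(0), M) - 3421) = (-1396 + 0)*(-69 - 3421) = -1396*(-3490) = 4872040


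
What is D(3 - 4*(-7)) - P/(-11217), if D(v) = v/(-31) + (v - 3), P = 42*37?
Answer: 101471/3739 ≈ 27.139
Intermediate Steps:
P = 1554
D(v) = -3 + 30*v/31 (D(v) = v*(-1/31) + (-3 + v) = -v/31 + (-3 + v) = -3 + 30*v/31)
D(3 - 4*(-7)) - P/(-11217) = (-3 + 30*(3 - 4*(-7))/31) - 1554/(-11217) = (-3 + 30*(3 + 28)/31) - 1554*(-1)/11217 = (-3 + (30/31)*31) - 1*(-518/3739) = (-3 + 30) + 518/3739 = 27 + 518/3739 = 101471/3739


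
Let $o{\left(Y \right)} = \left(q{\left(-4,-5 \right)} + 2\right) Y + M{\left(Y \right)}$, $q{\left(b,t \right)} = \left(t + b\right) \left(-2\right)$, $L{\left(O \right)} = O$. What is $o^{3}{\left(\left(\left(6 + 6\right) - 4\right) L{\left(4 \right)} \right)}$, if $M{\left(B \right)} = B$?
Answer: $303464448$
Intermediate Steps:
$q{\left(b,t \right)} = - 2 b - 2 t$ ($q{\left(b,t \right)} = \left(b + t\right) \left(-2\right) = - 2 b - 2 t$)
$o{\left(Y \right)} = 21 Y$ ($o{\left(Y \right)} = \left(\left(\left(-2\right) \left(-4\right) - -10\right) + 2\right) Y + Y = \left(\left(8 + 10\right) + 2\right) Y + Y = \left(18 + 2\right) Y + Y = 20 Y + Y = 21 Y$)
$o^{3}{\left(\left(\left(6 + 6\right) - 4\right) L{\left(4 \right)} \right)} = \left(21 \left(\left(6 + 6\right) - 4\right) 4\right)^{3} = \left(21 \left(12 - 4\right) 4\right)^{3} = \left(21 \cdot 8 \cdot 4\right)^{3} = \left(21 \cdot 32\right)^{3} = 672^{3} = 303464448$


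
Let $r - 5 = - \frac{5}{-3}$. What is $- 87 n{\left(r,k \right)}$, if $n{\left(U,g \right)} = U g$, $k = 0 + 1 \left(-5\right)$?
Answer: $2900$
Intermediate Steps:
$k = -5$ ($k = 0 - 5 = -5$)
$r = \frac{20}{3}$ ($r = 5 - \frac{5}{-3} = 5 - - \frac{5}{3} = 5 + \frac{5}{3} = \frac{20}{3} \approx 6.6667$)
$- 87 n{\left(r,k \right)} = - 87 \cdot \frac{20}{3} \left(-5\right) = \left(-87\right) \left(- \frac{100}{3}\right) = 2900$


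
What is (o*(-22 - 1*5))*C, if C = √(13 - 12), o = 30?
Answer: -810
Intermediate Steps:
C = 1 (C = √1 = 1)
(o*(-22 - 1*5))*C = (30*(-22 - 1*5))*1 = (30*(-22 - 5))*1 = (30*(-27))*1 = -810*1 = -810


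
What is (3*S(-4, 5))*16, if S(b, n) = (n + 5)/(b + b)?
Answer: -60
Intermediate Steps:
S(b, n) = (5 + n)/(2*b) (S(b, n) = (5 + n)/((2*b)) = (5 + n)*(1/(2*b)) = (5 + n)/(2*b))
(3*S(-4, 5))*16 = (3*((1/2)*(5 + 5)/(-4)))*16 = (3*((1/2)*(-1/4)*10))*16 = (3*(-5/4))*16 = -15/4*16 = -60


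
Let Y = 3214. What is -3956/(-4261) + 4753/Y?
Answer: 32967117/13694854 ≈ 2.4073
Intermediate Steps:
-3956/(-4261) + 4753/Y = -3956/(-4261) + 4753/3214 = -3956*(-1/4261) + 4753*(1/3214) = 3956/4261 + 4753/3214 = 32967117/13694854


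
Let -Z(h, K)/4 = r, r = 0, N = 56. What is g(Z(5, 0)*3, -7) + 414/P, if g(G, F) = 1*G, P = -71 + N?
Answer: -138/5 ≈ -27.600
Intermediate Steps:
Z(h, K) = 0 (Z(h, K) = -4*0 = 0)
P = -15 (P = -71 + 56 = -15)
g(G, F) = G
g(Z(5, 0)*3, -7) + 414/P = 0*3 + 414/(-15) = 0 + 414*(-1/15) = 0 - 138/5 = -138/5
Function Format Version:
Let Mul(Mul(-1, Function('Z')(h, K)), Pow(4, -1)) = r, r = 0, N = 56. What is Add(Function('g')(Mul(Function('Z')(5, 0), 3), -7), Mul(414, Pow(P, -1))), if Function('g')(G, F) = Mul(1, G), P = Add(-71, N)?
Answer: Rational(-138, 5) ≈ -27.600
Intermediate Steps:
Function('Z')(h, K) = 0 (Function('Z')(h, K) = Mul(-4, 0) = 0)
P = -15 (P = Add(-71, 56) = -15)
Function('g')(G, F) = G
Add(Function('g')(Mul(Function('Z')(5, 0), 3), -7), Mul(414, Pow(P, -1))) = Add(Mul(0, 3), Mul(414, Pow(-15, -1))) = Add(0, Mul(414, Rational(-1, 15))) = Add(0, Rational(-138, 5)) = Rational(-138, 5)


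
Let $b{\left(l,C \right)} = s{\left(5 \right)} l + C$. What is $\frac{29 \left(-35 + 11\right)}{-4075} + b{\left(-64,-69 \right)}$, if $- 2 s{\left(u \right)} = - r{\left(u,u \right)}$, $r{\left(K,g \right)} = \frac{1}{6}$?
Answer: $- \frac{906637}{12225} \approx -74.162$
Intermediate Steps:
$r{\left(K,g \right)} = \frac{1}{6}$
$s{\left(u \right)} = \frac{1}{12}$ ($s{\left(u \right)} = - \frac{\left(-1\right) \frac{1}{6}}{2} = \left(- \frac{1}{2}\right) \left(- \frac{1}{6}\right) = \frac{1}{12}$)
$b{\left(l,C \right)} = C + \frac{l}{12}$ ($b{\left(l,C \right)} = \frac{l}{12} + C = C + \frac{l}{12}$)
$\frac{29 \left(-35 + 11\right)}{-4075} + b{\left(-64,-69 \right)} = \frac{29 \left(-35 + 11\right)}{-4075} + \left(-69 + \frac{1}{12} \left(-64\right)\right) = 29 \left(-24\right) \left(- \frac{1}{4075}\right) - \frac{223}{3} = \left(-696\right) \left(- \frac{1}{4075}\right) - \frac{223}{3} = \frac{696}{4075} - \frac{223}{3} = - \frac{906637}{12225}$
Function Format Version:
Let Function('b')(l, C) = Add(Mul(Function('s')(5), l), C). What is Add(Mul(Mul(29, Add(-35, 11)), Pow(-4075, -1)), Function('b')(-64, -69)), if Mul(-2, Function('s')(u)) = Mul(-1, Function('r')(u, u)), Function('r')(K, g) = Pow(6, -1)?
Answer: Rational(-906637, 12225) ≈ -74.162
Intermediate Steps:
Function('r')(K, g) = Rational(1, 6)
Function('s')(u) = Rational(1, 12) (Function('s')(u) = Mul(Rational(-1, 2), Mul(-1, Rational(1, 6))) = Mul(Rational(-1, 2), Rational(-1, 6)) = Rational(1, 12))
Function('b')(l, C) = Add(C, Mul(Rational(1, 12), l)) (Function('b')(l, C) = Add(Mul(Rational(1, 12), l), C) = Add(C, Mul(Rational(1, 12), l)))
Add(Mul(Mul(29, Add(-35, 11)), Pow(-4075, -1)), Function('b')(-64, -69)) = Add(Mul(Mul(29, Add(-35, 11)), Pow(-4075, -1)), Add(-69, Mul(Rational(1, 12), -64))) = Add(Mul(Mul(29, -24), Rational(-1, 4075)), Add(-69, Rational(-16, 3))) = Add(Mul(-696, Rational(-1, 4075)), Rational(-223, 3)) = Add(Rational(696, 4075), Rational(-223, 3)) = Rational(-906637, 12225)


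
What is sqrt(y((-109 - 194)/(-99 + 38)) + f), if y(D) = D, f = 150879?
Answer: 3*sqrt(62382138)/61 ≈ 388.44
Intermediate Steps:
sqrt(y((-109 - 194)/(-99 + 38)) + f) = sqrt((-109 - 194)/(-99 + 38) + 150879) = sqrt(-303/(-61) + 150879) = sqrt(-303*(-1/61) + 150879) = sqrt(303/61 + 150879) = sqrt(9203922/61) = 3*sqrt(62382138)/61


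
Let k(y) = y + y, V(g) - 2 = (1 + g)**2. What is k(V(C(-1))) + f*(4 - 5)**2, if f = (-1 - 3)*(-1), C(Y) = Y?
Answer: 8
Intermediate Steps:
V(g) = 2 + (1 + g)**2
f = 4 (f = -4*(-1) = 4)
k(y) = 2*y
k(V(C(-1))) + f*(4 - 5)**2 = 2*(2 + (1 - 1)**2) + 4*(4 - 5)**2 = 2*(2 + 0**2) + 4*(-1)**2 = 2*(2 + 0) + 4*1 = 2*2 + 4 = 4 + 4 = 8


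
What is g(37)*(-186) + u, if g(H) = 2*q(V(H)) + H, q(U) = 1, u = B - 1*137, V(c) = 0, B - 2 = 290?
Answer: -7099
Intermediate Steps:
B = 292 (B = 2 + 290 = 292)
u = 155 (u = 292 - 1*137 = 292 - 137 = 155)
g(H) = 2 + H (g(H) = 2*1 + H = 2 + H)
g(37)*(-186) + u = (2 + 37)*(-186) + 155 = 39*(-186) + 155 = -7254 + 155 = -7099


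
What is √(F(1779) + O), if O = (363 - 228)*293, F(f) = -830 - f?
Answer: 7*√754 ≈ 192.21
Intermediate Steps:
O = 39555 (O = 135*293 = 39555)
√(F(1779) + O) = √((-830 - 1*1779) + 39555) = √((-830 - 1779) + 39555) = √(-2609 + 39555) = √36946 = 7*√754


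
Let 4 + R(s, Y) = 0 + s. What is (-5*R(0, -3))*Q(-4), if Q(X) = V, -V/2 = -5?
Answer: 200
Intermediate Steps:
R(s, Y) = -4 + s (R(s, Y) = -4 + (0 + s) = -4 + s)
V = 10 (V = -2*(-5) = 10)
Q(X) = 10
(-5*R(0, -3))*Q(-4) = -5*(-4 + 0)*10 = -5*(-4)*10 = 20*10 = 200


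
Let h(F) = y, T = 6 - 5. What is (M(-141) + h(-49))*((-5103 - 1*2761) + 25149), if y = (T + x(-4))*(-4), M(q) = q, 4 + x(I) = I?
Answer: -1953205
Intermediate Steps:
x(I) = -4 + I
T = 1
y = 28 (y = (1 + (-4 - 4))*(-4) = (1 - 8)*(-4) = -7*(-4) = 28)
h(F) = 28
(M(-141) + h(-49))*((-5103 - 1*2761) + 25149) = (-141 + 28)*((-5103 - 1*2761) + 25149) = -113*((-5103 - 2761) + 25149) = -113*(-7864 + 25149) = -113*17285 = -1953205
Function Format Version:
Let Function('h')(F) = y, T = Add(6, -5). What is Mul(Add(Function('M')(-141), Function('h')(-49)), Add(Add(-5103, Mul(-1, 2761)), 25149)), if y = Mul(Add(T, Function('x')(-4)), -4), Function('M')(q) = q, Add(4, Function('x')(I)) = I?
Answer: -1953205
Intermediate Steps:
Function('x')(I) = Add(-4, I)
T = 1
y = 28 (y = Mul(Add(1, Add(-4, -4)), -4) = Mul(Add(1, -8), -4) = Mul(-7, -4) = 28)
Function('h')(F) = 28
Mul(Add(Function('M')(-141), Function('h')(-49)), Add(Add(-5103, Mul(-1, 2761)), 25149)) = Mul(Add(-141, 28), Add(Add(-5103, Mul(-1, 2761)), 25149)) = Mul(-113, Add(Add(-5103, -2761), 25149)) = Mul(-113, Add(-7864, 25149)) = Mul(-113, 17285) = -1953205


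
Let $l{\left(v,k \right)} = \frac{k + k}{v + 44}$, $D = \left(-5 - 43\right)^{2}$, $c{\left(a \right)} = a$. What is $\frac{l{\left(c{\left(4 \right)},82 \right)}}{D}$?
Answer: $\frac{41}{27648} \approx 0.0014829$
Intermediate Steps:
$D = 2304$ ($D = \left(-48\right)^{2} = 2304$)
$l{\left(v,k \right)} = \frac{2 k}{44 + v}$
$\frac{l{\left(c{\left(4 \right)},82 \right)}}{D} = \frac{2 \cdot 82 \frac{1}{44 + 4}}{2304} = 2 \cdot 82 \cdot \frac{1}{48} \cdot \frac{1}{2304} = \frac{41}{12} \cdot \frac{1}{2304} = \frac{41}{27648}$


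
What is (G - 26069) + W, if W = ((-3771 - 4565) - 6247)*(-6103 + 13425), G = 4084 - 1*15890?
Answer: -106814601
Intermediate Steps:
G = -11806 (G = 4084 - 15890 = -11806)
W = -106776726 (W = (-8336 - 6247)*7322 = -14583*7322 = -106776726)
(G - 26069) + W = (-11806 - 26069) - 106776726 = -37875 - 106776726 = -106814601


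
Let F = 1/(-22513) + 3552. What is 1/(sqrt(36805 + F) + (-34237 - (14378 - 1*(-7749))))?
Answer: -105743561/5960054359109 - sqrt(5113586723205)/35760326154654 ≈ -1.7805e-5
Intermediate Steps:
F = 79966175/22513 (F = -1/22513 + 3552 = 79966175/22513 ≈ 3552.0)
1/(sqrt(36805 + F) + (-34237 - (14378 - 1*(-7749)))) = 1/(sqrt(36805 + 79966175/22513) + (-34237 - (14378 - 1*(-7749)))) = 1/(sqrt(908557140/22513) + (-34237 - (14378 + 7749))) = 1/(2*sqrt(5113586723205)/22513 + (-34237 - 1*22127)) = 1/(2*sqrt(5113586723205)/22513 + (-34237 - 22127)) = 1/(2*sqrt(5113586723205)/22513 - 56364) = 1/(-56364 + 2*sqrt(5113586723205)/22513)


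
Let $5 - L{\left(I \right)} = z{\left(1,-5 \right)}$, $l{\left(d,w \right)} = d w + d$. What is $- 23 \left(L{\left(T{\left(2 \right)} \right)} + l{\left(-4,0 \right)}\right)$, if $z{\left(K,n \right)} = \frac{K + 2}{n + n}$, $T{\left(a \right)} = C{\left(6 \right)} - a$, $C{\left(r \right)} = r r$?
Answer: $- \frac{299}{10} \approx -29.9$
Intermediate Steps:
$l{\left(d,w \right)} = d + d w$
$C{\left(r \right)} = r^{2}$
$T{\left(a \right)} = 36 - a$ ($T{\left(a \right)} = 6^{2} - a = 36 - a$)
$z{\left(K,n \right)} = \frac{2 + K}{2 n}$
$L{\left(I \right)} = \frac{53}{10}$ ($L{\left(I \right)} = 5 - \frac{2 + 1}{2 \left(-5\right)} = 5 - \frac{1}{2} \left(- \frac{1}{5}\right) 3 = 5 - - \frac{3}{10} = 5 + \frac{3}{10} = \frac{53}{10}$)
$- 23 \left(L{\left(T{\left(2 \right)} \right)} + l{\left(-4,0 \right)}\right) = - 23 \left(\frac{53}{10} - 4 \left(1 + 0\right)\right) = - 23 \left(\frac{53}{10} - 4\right) = \left(-23\right) \frac{13}{10} = - \frac{299}{10}$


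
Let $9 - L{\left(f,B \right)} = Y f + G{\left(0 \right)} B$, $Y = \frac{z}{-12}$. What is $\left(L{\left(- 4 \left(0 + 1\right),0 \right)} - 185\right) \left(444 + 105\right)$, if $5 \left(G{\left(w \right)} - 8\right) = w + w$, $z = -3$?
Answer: $-96075$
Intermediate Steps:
$G{\left(w \right)} = 8 + \frac{2 w}{5}$ ($G{\left(w \right)} = 8 + \frac{w + w}{5} = 8 + \frac{2 w}{5}$)
$Y = \frac{1}{4}$ ($Y = - \frac{3}{-12} = \left(-3\right) \left(- \frac{1}{12}\right) = \frac{1}{4} \approx 0.25$)
$L{\left(f,B \right)} = 9 - 8 B - \frac{f}{4}$ ($L{\left(f,B \right)} = 9 - \left(\frac{f}{4} + \left(8 + \frac{2}{5} \cdot 0\right) B\right) = 9 - \left(\frac{f}{4} + \left(8 + 0\right) B\right) = 9 - \left(\frac{f}{4} + 8 B\right) = 9 - \left(8 B + \frac{f}{4}\right) = 9 - 8 B - \frac{f}{4}$)
$\left(L{\left(- 4 \left(0 + 1\right),0 \right)} - 185\right) \left(444 + 105\right) = \left(\left(9 - 0 - \frac{\left(-4\right) \left(0 + 1\right)}{4}\right) - 185\right) \left(444 + 105\right) = \left(\left(9 + 0 - \frac{\left(-4\right) 1}{4}\right) - 185\right) 549 = \left(\left(9 + 0 - -1\right) - 185\right) 549 = \left(\left(9 + 0 + 1\right) - 185\right) 549 = \left(10 - 185\right) 549 = \left(-175\right) 549 = -96075$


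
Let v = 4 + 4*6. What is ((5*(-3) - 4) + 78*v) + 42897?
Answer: 45062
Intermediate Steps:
v = 28 (v = 4 + 24 = 28)
((5*(-3) - 4) + 78*v) + 42897 = ((5*(-3) - 4) + 78*28) + 42897 = ((-15 - 4) + 2184) + 42897 = (-19 + 2184) + 42897 = 2165 + 42897 = 45062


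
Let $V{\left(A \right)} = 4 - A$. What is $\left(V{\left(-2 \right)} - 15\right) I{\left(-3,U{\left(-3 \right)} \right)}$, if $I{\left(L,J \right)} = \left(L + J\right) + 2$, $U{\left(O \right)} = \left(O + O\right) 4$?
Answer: $225$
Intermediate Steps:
$U{\left(O \right)} = 8 O$ ($U{\left(O \right)} = 2 O 4 = 8 O$)
$I{\left(L,J \right)} = 2 + J + L$ ($I{\left(L,J \right)} = \left(J + L\right) + 2 = 2 + J + L$)
$\left(V{\left(-2 \right)} - 15\right) I{\left(-3,U{\left(-3 \right)} \right)} = \left(\left(4 - -2\right) - 15\right) \left(2 + 8 \left(-3\right) - 3\right) = \left(\left(4 + 2\right) - 15\right) \left(2 - 24 - 3\right) = \left(6 - 15\right) \left(-25\right) = \left(-9\right) \left(-25\right) = 225$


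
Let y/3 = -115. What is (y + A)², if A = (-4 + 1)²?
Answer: 112896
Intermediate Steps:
y = -345 (y = 3*(-115) = -345)
A = 9 (A = (-3)² = 9)
(y + A)² = (-345 + 9)² = (-336)² = 112896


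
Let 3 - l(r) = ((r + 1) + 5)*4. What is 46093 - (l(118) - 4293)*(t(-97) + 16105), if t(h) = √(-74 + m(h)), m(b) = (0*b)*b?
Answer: 77124623 + 4786*I*√74 ≈ 7.7125e+7 + 41171.0*I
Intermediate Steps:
m(b) = 0 (m(b) = 0*b = 0)
l(r) = -21 - 4*r (l(r) = 3 - ((r + 1) + 5)*4 = 3 - ((1 + r) + 5)*4 = 3 - (6 + r)*4 = 3 - (24 + 4*r) = 3 + (-24 - 4*r) = -21 - 4*r)
t(h) = I*√74 (t(h) = √(-74 + 0) = √(-74) = I*√74)
46093 - (l(118) - 4293)*(t(-97) + 16105) = 46093 - ((-21 - 4*118) - 4293)*(I*√74 + 16105) = 46093 - ((-21 - 472) - 4293)*(16105 + I*√74) = 46093 - (-493 - 4293)*(16105 + I*√74) = 46093 - (-4786)*(16105 + I*√74) = 46093 - (-77078530 - 4786*I*√74) = 46093 + (77078530 + 4786*I*√74) = 77124623 + 4786*I*√74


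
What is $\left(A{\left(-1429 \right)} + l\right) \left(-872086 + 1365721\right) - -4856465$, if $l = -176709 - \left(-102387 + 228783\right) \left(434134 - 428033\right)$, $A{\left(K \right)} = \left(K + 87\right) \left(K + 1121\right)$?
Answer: $-380545866969850$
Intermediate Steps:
$A{\left(K \right)} = \left(87 + K\right) \left(1121 + K\right)$
$l = -771318705$ ($l = -176709 - 126396 \cdot 6101 = -176709 - 771141996 = -771318705$)
$\left(A{\left(-1429 \right)} + l\right) \left(-872086 + 1365721\right) - -4856465 = \left(\left(97527 + \left(-1429\right)^{2} + 1208 \left(-1429\right)\right) - 771318705\right) \left(-872086 + 1365721\right) - -4856465 = \left(\left(97527 + 2042041 - 1726232\right) - 771318705\right) 493635 + 4856465 = \left(413336 - 771318705\right) 493635 + 4856465 = \left(-770905369\right) 493635 + 4856465 = -380545871826315 + 4856465 = -380545866969850$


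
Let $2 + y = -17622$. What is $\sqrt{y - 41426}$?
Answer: $5 i \sqrt{2362} \approx 243.0 i$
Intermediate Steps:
$y = -17624$ ($y = -2 - 17622 = -17624$)
$\sqrt{y - 41426} = \sqrt{-17624 - 41426} = \sqrt{-59050} = 5 i \sqrt{2362}$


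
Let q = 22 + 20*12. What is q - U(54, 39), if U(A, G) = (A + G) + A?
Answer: 115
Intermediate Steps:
U(A, G) = G + 2*A
q = 262 (q = 22 + 240 = 262)
q - U(54, 39) = 262 - (39 + 2*54) = 262 - (39 + 108) = 262 - 1*147 = 262 - 147 = 115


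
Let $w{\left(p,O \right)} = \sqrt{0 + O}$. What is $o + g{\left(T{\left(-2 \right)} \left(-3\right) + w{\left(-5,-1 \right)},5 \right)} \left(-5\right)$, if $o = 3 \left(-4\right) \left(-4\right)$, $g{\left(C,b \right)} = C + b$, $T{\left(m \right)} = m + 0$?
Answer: $-7 - 5 i \approx -7.0 - 5.0 i$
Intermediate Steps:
$w{\left(p,O \right)} = \sqrt{O}$
$T{\left(m \right)} = m$
$o = 48$ ($o = \left(-12\right) \left(-4\right) = 48$)
$o + g{\left(T{\left(-2 \right)} \left(-3\right) + w{\left(-5,-1 \right)},5 \right)} \left(-5\right) = 48 + \left(\left(\left(-2\right) \left(-3\right) + \sqrt{-1}\right) + 5\right) \left(-5\right) = 48 + \left(\left(6 + i\right) + 5\right) \left(-5\right) = 48 + \left(11 + i\right) \left(-5\right) = 48 - \left(55 + 5 i\right) = -7 - 5 i$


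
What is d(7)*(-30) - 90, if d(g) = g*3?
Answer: -720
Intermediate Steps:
d(g) = 3*g
d(7)*(-30) - 90 = (3*7)*(-30) - 90 = 21*(-30) - 90 = -630 - 90 = -720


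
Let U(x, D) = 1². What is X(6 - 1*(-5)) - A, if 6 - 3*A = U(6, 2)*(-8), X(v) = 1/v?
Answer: -151/33 ≈ -4.5758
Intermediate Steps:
X(v) = 1/v
U(x, D) = 1
A = 14/3 (A = 2 - (-8)/3 = 2 - ⅓*(-8) = 2 + 8/3 = 14/3 ≈ 4.6667)
X(6 - 1*(-5)) - A = 1/(6 - 1*(-5)) - 1*14/3 = 1/(6 + 5) - 14/3 = 1/11 - 14/3 = -151/33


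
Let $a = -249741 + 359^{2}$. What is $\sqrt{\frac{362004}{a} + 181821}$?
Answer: $\frac{3 \sqrt{18443340120890}}{30215} \approx 426.4$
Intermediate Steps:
$a = -120860$ ($a = -249741 + 128881 = -120860$)
$\sqrt{\frac{362004}{a} + 181821} = \sqrt{\frac{362004}{-120860} + 181821} = \sqrt{362004 \left(- \frac{1}{120860}\right) + 181821} = \sqrt{- \frac{90501}{30215} + 181821} = \sqrt{\frac{5493631014}{30215}} = \frac{3 \sqrt{18443340120890}}{30215}$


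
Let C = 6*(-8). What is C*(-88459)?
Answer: 4246032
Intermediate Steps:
C = -48
C*(-88459) = -48*(-88459) = 4246032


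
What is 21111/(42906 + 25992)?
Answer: 7037/22966 ≈ 0.30641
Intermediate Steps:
21111/(42906 + 25992) = 21111/68898 = 21111*(1/68898) = 7037/22966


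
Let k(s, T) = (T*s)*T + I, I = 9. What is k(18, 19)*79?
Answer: 514053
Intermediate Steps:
k(s, T) = 9 + s*T² (k(s, T) = (T*s)*T + 9 = s*T² + 9 = 9 + s*T²)
k(18, 19)*79 = (9 + 18*19²)*79 = (9 + 18*361)*79 = (9 + 6498)*79 = 6507*79 = 514053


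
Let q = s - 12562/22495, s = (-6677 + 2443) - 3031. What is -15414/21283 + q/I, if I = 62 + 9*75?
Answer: -339455681271/32076992695 ≈ -10.583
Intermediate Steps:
s = -7265 (s = -4234 - 3031 = -7265)
q = -14858067/2045 (q = -7265 - 12562/22495 = -7265 - 12562*1/22495 = -7265 - 1142/2045 = -14858067/2045 ≈ -7265.6)
I = 737 (I = 62 + 675 = 737)
-15414/21283 + q/I = -15414/21283 - 14858067/2045/737 = -15414*1/21283 - 14858067/2045*1/737 = -15414/21283 - 14858067/1507165 = -339455681271/32076992695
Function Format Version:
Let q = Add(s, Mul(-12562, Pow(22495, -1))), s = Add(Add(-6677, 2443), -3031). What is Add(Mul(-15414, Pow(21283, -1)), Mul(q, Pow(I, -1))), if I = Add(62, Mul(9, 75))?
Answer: Rational(-339455681271, 32076992695) ≈ -10.583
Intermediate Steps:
s = -7265 (s = Add(-4234, -3031) = -7265)
q = Rational(-14858067, 2045) (q = Add(-7265, Mul(-12562, Pow(22495, -1))) = Add(-7265, Mul(-12562, Rational(1, 22495))) = Add(-7265, Rational(-1142, 2045)) = Rational(-14858067, 2045) ≈ -7265.6)
I = 737 (I = Add(62, 675) = 737)
Add(Mul(-15414, Pow(21283, -1)), Mul(q, Pow(I, -1))) = Add(Mul(-15414, Pow(21283, -1)), Mul(Rational(-14858067, 2045), Pow(737, -1))) = Add(Mul(-15414, Rational(1, 21283)), Mul(Rational(-14858067, 2045), Rational(1, 737))) = Add(Rational(-15414, 21283), Rational(-14858067, 1507165)) = Rational(-339455681271, 32076992695)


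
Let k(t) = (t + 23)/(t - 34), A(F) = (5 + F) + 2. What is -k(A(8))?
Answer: 2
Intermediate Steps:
A(F) = 7 + F
k(t) = (23 + t)/(-34 + t)
-k(A(8)) = -(23 + (7 + 8))/(-34 + (7 + 8)) = -(23 + 15)/(-34 + 15) = -38/(-19) = -(-1)*38/19 = -1*(-2) = 2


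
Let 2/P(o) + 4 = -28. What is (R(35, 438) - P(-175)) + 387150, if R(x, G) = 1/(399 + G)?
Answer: 5184713653/13392 ≈ 3.8715e+5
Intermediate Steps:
P(o) = -1/16 (P(o) = 2/(-4 - 28) = 2/(-32) = 2*(-1/32) = -1/16)
(R(35, 438) - P(-175)) + 387150 = (1/(399 + 438) - 1*(-1/16)) + 387150 = (1/837 + 1/16) + 387150 = 853/13392 + 387150 = 5184713653/13392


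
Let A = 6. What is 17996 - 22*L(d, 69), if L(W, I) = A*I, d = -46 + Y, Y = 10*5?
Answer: 8888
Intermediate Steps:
Y = 50
d = 4 (d = -46 + 50 = 4)
L(W, I) = 6*I
17996 - 22*L(d, 69) = 17996 - 132*69 = 17996 - 22*414 = 17996 - 9108 = 8888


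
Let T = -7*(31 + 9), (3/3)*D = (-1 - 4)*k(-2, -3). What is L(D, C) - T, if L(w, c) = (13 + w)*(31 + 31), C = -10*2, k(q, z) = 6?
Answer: -774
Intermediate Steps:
C = -20
D = -30 (D = (-1 - 4)*6 = -5*6 = -30)
T = -280 (T = -7*40 = -280)
L(w, c) = 806 + 62*w (L(w, c) = (13 + w)*62 = 806 + 62*w)
L(D, C) - T = (806 + 62*(-30)) - 1*(-280) = (806 - 1860) + 280 = -1054 + 280 = -774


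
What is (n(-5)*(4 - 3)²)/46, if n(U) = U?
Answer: -5/46 ≈ -0.10870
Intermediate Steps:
(n(-5)*(4 - 3)²)/46 = -5*(4 - 3)²/46 = -5*1²*(1/46) = -5*1*(1/46) = -5*1/46 = -5/46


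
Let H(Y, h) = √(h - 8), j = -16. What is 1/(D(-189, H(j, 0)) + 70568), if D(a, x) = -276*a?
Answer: 1/122732 ≈ 8.1478e-6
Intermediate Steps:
H(Y, h) = √(-8 + h)
1/(D(-189, H(j, 0)) + 70568) = 1/(-276*(-189) + 70568) = 1/(52164 + 70568) = 1/122732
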